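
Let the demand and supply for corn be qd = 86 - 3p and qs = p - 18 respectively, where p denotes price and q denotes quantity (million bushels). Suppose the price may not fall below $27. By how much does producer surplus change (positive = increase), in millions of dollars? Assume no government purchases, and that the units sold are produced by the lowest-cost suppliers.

0.5

Equilibrium: 86 - 3p = p - 18, so 104 = 4p and p* = 26, q* = 8.
Since 27 > 26, the floor is binding.
At p = 27: qd = 86 - 3·27 = 5 and qs = 27 - 18 = 9.
Producer surplus without the control is ½ · (26 - 18) · 8 = 32.
With the floor, 5 units are sold at 27. The supply price at q = 5 is 23, so PS = ½ · [(27 - 18) + (27 - 23)] · 5 = 32.5.
Change in producer surplus = 32.5 - 32 = 0.5.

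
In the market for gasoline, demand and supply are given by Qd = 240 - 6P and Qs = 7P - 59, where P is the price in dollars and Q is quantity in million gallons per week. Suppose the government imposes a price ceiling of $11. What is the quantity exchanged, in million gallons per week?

In a free market, 240 - 6P = 7P - 59 gives the equilibrium P* = 23, Q* = 102.
Since 11 < 23, the ceiling is binding.
At P = 11: Qd = 240 - 6·11 = 174 and Qs = 7·11 - 59 = 18.
The quantity actually transacted is the short side, supply: 18.

18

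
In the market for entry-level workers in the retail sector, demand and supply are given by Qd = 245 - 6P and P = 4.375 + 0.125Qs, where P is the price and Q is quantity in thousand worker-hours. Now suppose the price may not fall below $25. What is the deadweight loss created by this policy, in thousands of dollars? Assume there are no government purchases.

Rearranging supply gives Qs = 8P - 35. In a free market, 245 - 6P = 8P - 35 gives the equilibrium P* = 20, Q* = 125.
Because the floor (25) lies above the market-clearing price, it is binding.
At P = 25: Qd = 245 - 6·25 = 95 and Qs = 8·25 - 35 = 165.
Quantity traded falls to 95. At Q = 95 the demand price is (245 - 95)/6 = 25 and the supply price is (35 + 95)/8 = 16.25.
Deadweight loss = ½ · (25 - 16.25) · (125 - 95) = ½ · 8.75 · 30 = 131.25.

131.25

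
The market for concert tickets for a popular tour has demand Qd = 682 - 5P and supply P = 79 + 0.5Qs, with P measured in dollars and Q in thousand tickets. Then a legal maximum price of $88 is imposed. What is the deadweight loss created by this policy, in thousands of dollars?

1433.6

Rearranging supply gives Qs = 2P - 158. Equilibrium: 682 - 5P = 2P - 158, so 840 = 7P and P* = 120, Q* = 82.
Because the ceiling (88) lies below the market-clearing price, it is binding.
At P = 88: Qd = 682 - 5·88 = 242 and Qs = 2·88 - 158 = 18.
Quantity traded falls to 18. At Q = 18 the demand price is (682 - 18)/5 = 132.8 and the supply price is (158 + 18)/2 = 88.
Deadweight loss = ½ · (132.8 - 88) · (82 - 18) = ½ · 44.8 · 64 = 1433.6.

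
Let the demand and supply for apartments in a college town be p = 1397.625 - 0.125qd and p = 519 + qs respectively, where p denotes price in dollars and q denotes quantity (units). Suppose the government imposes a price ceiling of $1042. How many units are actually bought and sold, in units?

Rearranging demand gives qd = 11181 - 8p; rearranging supply gives qs = p - 519. Without the control the market clears where 11181 - 8p = p - 519, i.e. p* = 1300 and q* = 781.
Because the ceiling (1042) lies below the market-clearing price, it is binding.
At p = 1042: qd = 11181 - 8·1042 = 2845 and qs = 1042 - 519 = 523.
The quantity actually transacted is the short side, supply: 523.

523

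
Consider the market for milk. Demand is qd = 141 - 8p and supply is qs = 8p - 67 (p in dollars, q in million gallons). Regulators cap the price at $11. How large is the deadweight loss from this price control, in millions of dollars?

Without the control the market clears where 141 - 8p = 8p - 67, i.e. p* = 13 and q* = 37.
Since 11 < 13, the ceiling is binding.
At p = 11: qd = 141 - 8·11 = 53 and qs = 8·11 - 67 = 21.
Quantity traded falls to 21. At q = 21 the demand price is (141 - 21)/8 = 15 and the supply price is (67 + 21)/8 = 11.
Deadweight loss = ½ · (15 - 11) · (37 - 21) = ½ · 4 · 16 = 32.

32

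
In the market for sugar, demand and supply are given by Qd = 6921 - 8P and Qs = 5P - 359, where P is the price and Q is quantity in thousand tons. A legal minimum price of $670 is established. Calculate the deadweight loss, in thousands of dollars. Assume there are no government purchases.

125840

Without the control the market clears where 6921 - 8P = 5P - 359, i.e. P* = 560 and Q* = 2441.
Since 670 > 560, the floor is binding.
At P = 670: Qd = 6921 - 8·670 = 1561 and Qs = 5·670 - 359 = 2991.
Quantity traded falls to 1561. At Q = 1561 the demand price is (6921 - 1561)/8 = 670 and the supply price is (359 + 1561)/5 = 384.
Deadweight loss = ½ · (670 - 384) · (2441 - 1561) = ½ · 286 · 880 = 125840.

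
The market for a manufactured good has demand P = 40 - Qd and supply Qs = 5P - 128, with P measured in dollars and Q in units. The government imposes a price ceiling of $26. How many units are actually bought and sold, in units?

2

Rearranging demand gives Qd = 40 - P. Equilibrium: 40 - P = 5P - 128, so 168 = 6P and P* = 28, Q* = 12.
The ceiling of 26 is below the equilibrium price 28, so it binds.
At P = 26: Qd = 40 - 26 = 14 and Qs = 5·26 - 128 = 2.
The quantity actually transacted is the short side, supply: 2.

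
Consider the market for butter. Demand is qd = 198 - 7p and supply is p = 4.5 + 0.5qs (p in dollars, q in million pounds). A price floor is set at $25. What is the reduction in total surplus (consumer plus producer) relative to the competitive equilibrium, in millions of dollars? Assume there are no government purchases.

Rearranging supply gives qs = 2p - 9. In a free market, 198 - 7p = 2p - 9 gives the equilibrium p* = 23, q* = 37.
Because the floor (25) lies above the market-clearing price, it is binding.
At p = 25: qd = 198 - 7·25 = 23 and qs = 2·25 - 9 = 41.
Quantity traded falls to 23. At q = 23 the demand price is (198 - 23)/7 = 25 and the supply price is (9 + 23)/2 = 16.
Deadweight loss = ½ · (25 - 16) · (37 - 23) = ½ · 9 · 14 = 63.

63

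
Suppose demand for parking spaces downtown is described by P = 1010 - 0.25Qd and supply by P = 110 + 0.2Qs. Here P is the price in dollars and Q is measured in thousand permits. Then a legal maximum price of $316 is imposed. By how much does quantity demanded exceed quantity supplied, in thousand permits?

1746

Rearranging demand gives Qd = 4040 - 4P; rearranging supply gives Qs = 5P - 550. Without the control the market clears where 4040 - 4P = 5P - 550, i.e. P* = 510 and Q* = 2000.
Since 316 < 510, the ceiling is binding.
At P = 316: Qd = 4040 - 4·316 = 2776 and Qs = 5·316 - 550 = 1030.
Shortage = Qd - Qs = 2776 - 1030 = 1746.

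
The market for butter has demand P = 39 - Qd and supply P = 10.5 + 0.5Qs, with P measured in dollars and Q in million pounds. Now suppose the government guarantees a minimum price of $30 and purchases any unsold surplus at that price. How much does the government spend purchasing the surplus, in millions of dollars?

Rearranging demand gives Qd = 39 - P; rearranging supply gives Qs = 2P - 21. Equilibrium: 39 - P = 2P - 21, so 60 = 3P and P* = 20, Q* = 19.
Because the floor (30) lies above the market-clearing price, it is binding.
At P = 30: Qd = 39 - 30 = 9 and Qs = 2·30 - 21 = 39.
Surplus = Qs - Qd = 30.
Government expenditure = surplus × support price = 30 × 30 = 900.

900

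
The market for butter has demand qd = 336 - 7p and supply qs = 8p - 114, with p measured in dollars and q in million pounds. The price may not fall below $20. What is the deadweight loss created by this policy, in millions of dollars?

Equilibrium: 336 - 7p = 8p - 114, so 450 = 15p and p* = 30, q* = 126.
The floor of 20 is below the equilibrium price 30, so it is not binding; the market clears at p* = 30, q* = 126.
Since the control does not bind, no trades are prevented and deadweight loss is zero.

0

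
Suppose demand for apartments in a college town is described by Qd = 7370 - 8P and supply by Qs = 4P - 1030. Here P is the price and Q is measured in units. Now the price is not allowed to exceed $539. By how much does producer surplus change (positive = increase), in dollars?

Without the control the market clears where 7370 - 8P = 4P - 1030, i.e. P* = 700 and Q* = 1770.
Because the ceiling (539) lies below the market-clearing price, it is binding.
At P = 539: Qd = 7370 - 8·539 = 3058 and Qs = 4·539 - 1030 = 1126.
Producer surplus without the control is ½ · (700 - 257.5) · 1770 = 391612.5.
With the ceiling, producers sell 1126 units at 539, so PS = ½ · (539 - 257.5) · 1126 = 158484.5.
Change in producer surplus = 158484.5 - 391612.5 = -233128.

-233128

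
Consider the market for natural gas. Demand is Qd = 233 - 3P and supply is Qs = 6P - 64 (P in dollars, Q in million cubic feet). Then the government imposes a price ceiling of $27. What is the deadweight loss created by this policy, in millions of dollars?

In a free market, 233 - 3P = 6P - 64 gives the equilibrium P* = 33, Q* = 134.
The ceiling of 27 is below the equilibrium price 33, so it binds.
At P = 27: Qd = 233 - 3·27 = 152 and Qs = 6·27 - 64 = 98.
Quantity traded falls to 98. At Q = 98 the demand price is (233 - 98)/3 = 45 and the supply price is (64 + 98)/6 = 27.
Deadweight loss = ½ · (45 - 27) · (134 - 98) = ½ · 18 · 36 = 324.

324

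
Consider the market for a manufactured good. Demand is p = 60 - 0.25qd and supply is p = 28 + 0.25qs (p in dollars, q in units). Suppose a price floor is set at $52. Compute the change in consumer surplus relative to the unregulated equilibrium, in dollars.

Rearranging demand gives qd = 240 - 4p; rearranging supply gives qs = 4p - 112. Setting quantity demanded equal to quantity supplied, 240 - 4p = 4p - 112, gives p* = 44 and q* = 64.
The floor of 52 is above the equilibrium price 44, so it binds.
At p = 52: qd = 240 - 4·52 = 32 and qs = 4·52 - 112 = 96.
Consumer surplus without the control is ½ · (60 - 44) · 64 = 512.
With the floor, consumers buy 32 units at 52, so CS = ½ · (60 - 52) · 32 = 128.
Change in consumer surplus = 128 - 512 = -384.

-384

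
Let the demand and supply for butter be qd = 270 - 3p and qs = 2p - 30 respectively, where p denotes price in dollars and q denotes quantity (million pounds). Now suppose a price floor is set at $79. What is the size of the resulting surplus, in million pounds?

In a free market, 270 - 3p = 2p - 30 gives the equilibrium p* = 60, q* = 90.
Since 79 > 60, the floor is binding.
At p = 79: qd = 270 - 3·79 = 33 and qs = 2·79 - 30 = 128.
Surplus = qs - qd = 128 - 33 = 95.

95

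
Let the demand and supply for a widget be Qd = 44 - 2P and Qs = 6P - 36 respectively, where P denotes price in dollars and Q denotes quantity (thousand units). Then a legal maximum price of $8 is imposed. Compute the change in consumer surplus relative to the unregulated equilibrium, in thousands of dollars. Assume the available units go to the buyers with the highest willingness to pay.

-12

Without the control the market clears where 44 - 2P = 6P - 36, i.e. P* = 10 and Q* = 24.
Since 8 < 10, the ceiling is binding.
At P = 8: Qd = 44 - 2·8 = 28 and Qs = 6·8 - 36 = 12.
Consumer surplus without the control is ½ · (22 - 10) · 24 = 144.
With the ceiling, 12 units are sold at 8 (assume they go to the highest-value buyers). The demand price at Q = 12 is 16, so CS = ½ · [(22 - 8) + (16 - 8)] · 12 = 132.
Change in consumer surplus = 132 - 144 = -12.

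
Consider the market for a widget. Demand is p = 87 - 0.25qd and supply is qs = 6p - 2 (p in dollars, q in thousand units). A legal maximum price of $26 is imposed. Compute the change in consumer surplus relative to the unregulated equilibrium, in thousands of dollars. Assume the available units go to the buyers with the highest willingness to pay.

Rearranging demand gives qd = 348 - 4p. Equilibrium: 348 - 4p = 6p - 2, so 350 = 10p and p* = 35, q* = 208.
Because the ceiling (26) lies below the market-clearing price, it is binding.
At p = 26: qd = 348 - 4·26 = 244 and qs = 6·26 - 2 = 154.
Consumer surplus without the control is ½ · (87 - 35) · 208 = 5408.
With the ceiling, 154 units are sold at 26 (assume they go to the highest-value buyers). The demand price at q = 154 is 48.5, so CS = ½ · [(87 - 26) + (48.5 - 26)] · 154 = 6429.5.
Change in consumer surplus = 6429.5 - 5408 = 1021.5.

1021.5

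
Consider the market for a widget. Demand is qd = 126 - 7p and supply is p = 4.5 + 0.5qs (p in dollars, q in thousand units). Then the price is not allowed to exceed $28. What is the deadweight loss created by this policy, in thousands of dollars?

0

Rearranging supply gives qs = 2p - 9. Without the control the market clears where 126 - 7p = 2p - 9, i.e. p* = 15 and q* = 21.
Since 28 is above p* = 15, the ceiling does not bind and the free-market outcome prevails.
Since the control does not bind, no trades are prevented and deadweight loss is zero.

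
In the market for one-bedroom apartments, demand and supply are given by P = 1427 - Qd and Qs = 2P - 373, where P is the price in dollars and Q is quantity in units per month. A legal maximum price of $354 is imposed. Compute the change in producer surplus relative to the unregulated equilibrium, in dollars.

-142926

Rearranging demand gives Qd = 1427 - P. Equilibrium: 1427 - P = 2P - 373, so 1800 = 3P and P* = 600, Q* = 827.
Because the ceiling (354) lies below the market-clearing price, it is binding.
At P = 354: Qd = 1427 - 354 = 1073 and Qs = 2·354 - 373 = 335.
Producer surplus without the control is ½ · (600 - 186.5) · 827 = 170982.25.
With the ceiling, producers sell 335 units at 354, so PS = ½ · (354 - 186.5) · 335 = 28056.25.
Change in producer surplus = 28056.25 - 170982.25 = -142926.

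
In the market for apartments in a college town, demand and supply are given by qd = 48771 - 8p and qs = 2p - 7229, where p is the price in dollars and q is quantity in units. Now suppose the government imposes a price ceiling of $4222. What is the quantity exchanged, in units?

1215

Setting quantity demanded equal to quantity supplied, 48771 - 8p = 2p - 7229, gives p* = 5600 and q* = 3971.
The ceiling of 4222 is below the equilibrium price 5600, so it binds.
At p = 4222: qd = 48771 - 8·4222 = 14995 and qs = 2·4222 - 7229 = 1215.
The quantity actually transacted is the short side, supply: 1215.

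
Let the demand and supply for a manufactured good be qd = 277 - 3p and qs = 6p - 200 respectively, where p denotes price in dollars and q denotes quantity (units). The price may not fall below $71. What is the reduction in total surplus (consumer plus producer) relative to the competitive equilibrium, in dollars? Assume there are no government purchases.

729

Without the control the market clears where 277 - 3p = 6p - 200, i.e. p* = 53 and q* = 118.
The floor of 71 is above the equilibrium price 53, so it binds.
At p = 71: qd = 277 - 3·71 = 64 and qs = 6·71 - 200 = 226.
Quantity traded falls to 64. At q = 64 the demand price is (277 - 64)/3 = 71 and the supply price is (200 + 64)/6 = 44.
Deadweight loss = ½ · (71 - 44) · (118 - 64) = ½ · 27 · 54 = 729.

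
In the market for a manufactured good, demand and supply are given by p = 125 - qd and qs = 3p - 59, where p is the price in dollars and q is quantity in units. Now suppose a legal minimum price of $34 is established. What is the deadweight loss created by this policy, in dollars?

0

Rearranging demand gives qd = 125 - p. Equilibrium: 125 - p = 3p - 59, so 184 = 4p and p* = 46, q* = 79.
The floor of 34 is below the equilibrium price 46, so it is not binding; the market clears at p* = 46, q* = 79.
Since the control does not bind, no trades are prevented and deadweight loss is zero.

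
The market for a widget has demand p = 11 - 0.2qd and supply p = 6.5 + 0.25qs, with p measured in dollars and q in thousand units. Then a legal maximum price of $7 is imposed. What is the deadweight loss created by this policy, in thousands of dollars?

Rearranging demand gives qd = 55 - 5p; rearranging supply gives qs = 4p - 26. Without the control the market clears where 55 - 5p = 4p - 26, i.e. p* = 9 and q* = 10.
Because the ceiling (7) lies below the market-clearing price, it is binding.
At p = 7: qd = 55 - 5·7 = 20 and qs = 4·7 - 26 = 2.
Quantity traded falls to 2. At q = 2 the demand price is (55 - 2)/5 = 10.6 and the supply price is (26 + 2)/4 = 7.
Deadweight loss = ½ · (10.6 - 7) · (10 - 2) = ½ · 3.6 · 8 = 14.4.

14.4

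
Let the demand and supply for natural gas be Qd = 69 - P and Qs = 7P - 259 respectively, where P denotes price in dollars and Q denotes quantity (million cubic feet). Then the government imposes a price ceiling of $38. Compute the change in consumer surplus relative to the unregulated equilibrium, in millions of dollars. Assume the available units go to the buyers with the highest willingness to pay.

Equilibrium: 69 - P = 7P - 259, so 328 = 8P and P* = 41, Q* = 28.
Since 38 < 41, the ceiling is binding.
At P = 38: Qd = 69 - 38 = 31 and Qs = 7·38 - 259 = 7.
Consumer surplus without the control is ½ · (69 - 41) · 28 = 392.
With the ceiling, 7 units are sold at 38 (assume they go to the highest-value buyers). The demand price at Q = 7 is 62, so CS = ½ · [(69 - 38) + (62 - 38)] · 7 = 192.5.
Change in consumer surplus = 192.5 - 392 = -199.5.

-199.5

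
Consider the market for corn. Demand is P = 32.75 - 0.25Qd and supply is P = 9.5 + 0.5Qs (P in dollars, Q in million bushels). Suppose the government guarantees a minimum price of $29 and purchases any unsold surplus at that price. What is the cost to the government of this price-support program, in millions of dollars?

Rearranging demand gives Qd = 131 - 4P; rearranging supply gives Qs = 2P - 19. In a free market, 131 - 4P = 2P - 19 gives the equilibrium P* = 25, Q* = 31.
Since 29 > 25, the floor is binding.
At P = 29: Qd = 131 - 4·29 = 15 and Qs = 2·29 - 19 = 39.
Surplus = Qs - Qd = 24.
Government expenditure = surplus × support price = 24 × 29 = 696.

696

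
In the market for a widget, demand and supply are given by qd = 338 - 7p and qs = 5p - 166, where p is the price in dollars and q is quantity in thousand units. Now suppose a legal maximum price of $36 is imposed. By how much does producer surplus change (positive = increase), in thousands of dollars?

Without the control the market clears where 338 - 7p = 5p - 166, i.e. p* = 42 and q* = 44.
Since 36 < 42, the ceiling is binding.
At p = 36: qd = 338 - 7·36 = 86 and qs = 5·36 - 166 = 14.
Producer surplus without the control is ½ · (42 - 33.2) · 44 = 193.6.
With the ceiling, producers sell 14 units at 36, so PS = ½ · (36 - 33.2) · 14 = 19.6.
Change in producer surplus = 19.6 - 193.6 = -174.

-174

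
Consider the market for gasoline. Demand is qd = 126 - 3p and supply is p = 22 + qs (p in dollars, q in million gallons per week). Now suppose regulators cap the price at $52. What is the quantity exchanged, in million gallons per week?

15

Rearranging supply gives qs = p - 22. Setting quantity demanded equal to quantity supplied, 126 - 3p = p - 22, gives p* = 37 and q* = 15.
The ceiling of 52 is above the equilibrium price 37, so it is not binding; the market clears at p* = 37, q* = 15.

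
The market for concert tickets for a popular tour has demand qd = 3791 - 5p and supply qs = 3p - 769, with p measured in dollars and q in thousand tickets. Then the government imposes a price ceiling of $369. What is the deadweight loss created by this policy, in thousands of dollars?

96962.4

In a free market, 3791 - 5p = 3p - 769 gives the equilibrium p* = 570, q* = 941.
The ceiling of 369 is below the equilibrium price 570, so it binds.
At p = 369: qd = 3791 - 5·369 = 1946 and qs = 3·369 - 769 = 338.
Quantity traded falls to 338. At q = 338 the demand price is (3791 - 338)/5 = 690.6 and the supply price is (769 + 338)/3 = 369.
Deadweight loss = ½ · (690.6 - 369) · (941 - 338) = ½ · 321.6 · 603 = 96962.4.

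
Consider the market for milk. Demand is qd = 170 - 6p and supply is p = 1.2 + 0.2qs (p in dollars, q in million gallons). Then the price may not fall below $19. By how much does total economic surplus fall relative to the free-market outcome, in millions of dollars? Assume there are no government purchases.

Rearranging supply gives qs = 5p - 6. Without the control the market clears where 170 - 6p = 5p - 6, i.e. p* = 16 and q* = 74.
Since 19 > 16, the floor is binding.
At p = 19: qd = 170 - 6·19 = 56 and qs = 5·19 - 6 = 89.
Quantity traded falls to 56. At q = 56 the demand price is (170 - 56)/6 = 19 and the supply price is (6 + 56)/5 = 12.4.
Deadweight loss = ½ · (19 - 12.4) · (74 - 56) = ½ · 6.6 · 18 = 59.4.

59.4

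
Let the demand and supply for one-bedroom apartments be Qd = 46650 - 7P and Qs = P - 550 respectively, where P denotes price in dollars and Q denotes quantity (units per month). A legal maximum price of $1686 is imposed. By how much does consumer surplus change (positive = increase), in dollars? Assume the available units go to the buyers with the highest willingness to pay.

3518690

Equilibrium: 46650 - 7P = P - 550, so 47200 = 8P and P* = 5900, Q* = 5350.
Since 1686 < 5900, the ceiling is binding.
At P = 1686: Qd = 46650 - 7·1686 = 34848 and Qs = 1686 - 550 = 1136.
Consumer surplus without the control is ½ · (46650/7 - 5900) · 5350 = 14311250/7.
With the ceiling, 1136 units are sold at 1686 (assume they go to the highest-value buyers). The demand price at Q = 1136 is 6502, so CS = ½ · [(46650/7 - 1686) + (6502 - 1686)] · 1136 = 38942080/7.
Change in consumer surplus = 38942080/7 - 14311250/7 = 3518690.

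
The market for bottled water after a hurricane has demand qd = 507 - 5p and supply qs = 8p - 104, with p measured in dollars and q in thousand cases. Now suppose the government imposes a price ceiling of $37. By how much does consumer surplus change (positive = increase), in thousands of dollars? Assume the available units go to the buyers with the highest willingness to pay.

1280

Without the control the market clears where 507 - 5p = 8p - 104, i.e. p* = 47 and q* = 272.
Since 37 < 47, the ceiling is binding.
At p = 37: qd = 507 - 5·37 = 322 and qs = 8·37 - 104 = 192.
Consumer surplus without the control is ½ · (101.4 - 47) · 272 = 7398.4.
With the ceiling, 192 units are sold at 37 (assume they go to the highest-value buyers). The demand price at q = 192 is 63, so CS = ½ · [(101.4 - 37) + (63 - 37)] · 192 = 8678.4.
Change in consumer surplus = 8678.4 - 7398.4 = 1280.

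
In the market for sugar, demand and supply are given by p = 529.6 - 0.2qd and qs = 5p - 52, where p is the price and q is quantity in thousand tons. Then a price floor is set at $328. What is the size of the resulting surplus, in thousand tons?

580

Rearranging demand gives qd = 2648 - 5p. In a free market, 2648 - 5p = 5p - 52 gives the equilibrium p* = 270, q* = 1298.
Because the floor (328) lies above the market-clearing price, it is binding.
At p = 328: qd = 2648 - 5·328 = 1008 and qs = 5·328 - 52 = 1588.
Surplus = qs - qd = 1588 - 1008 = 580.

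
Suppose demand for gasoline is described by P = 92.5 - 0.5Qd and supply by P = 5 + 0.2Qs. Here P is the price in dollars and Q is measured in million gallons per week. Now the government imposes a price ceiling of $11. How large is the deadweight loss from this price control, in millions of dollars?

Rearranging demand gives Qd = 185 - 2P; rearranging supply gives Qs = 5P - 25. Without the control the market clears where 185 - 2P = 5P - 25, i.e. P* = 30 and Q* = 125.
Since 11 < 30, the ceiling is binding.
At P = 11: Qd = 185 - 2·11 = 163 and Qs = 5·11 - 25 = 30.
Quantity traded falls to 30. At Q = 30 the demand price is (185 - 30)/2 = 77.5 and the supply price is (25 + 30)/5 = 11.
Deadweight loss = ½ · (77.5 - 11) · (125 - 30) = ½ · 66.5 · 95 = 3158.75.

3158.75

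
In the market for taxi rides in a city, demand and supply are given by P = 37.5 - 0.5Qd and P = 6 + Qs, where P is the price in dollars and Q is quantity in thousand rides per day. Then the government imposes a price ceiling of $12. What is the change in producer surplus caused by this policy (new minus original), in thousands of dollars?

Rearranging demand gives Qd = 75 - 2P; rearranging supply gives Qs = P - 6. Equilibrium: 75 - 2P = P - 6, so 81 = 3P and P* = 27, Q* = 21.
Since 12 < 27, the ceiling is binding.
At P = 12: Qd = 75 - 2·12 = 51 and Qs = 12 - 6 = 6.
Producer surplus without the control is ½ · (27 - 6) · 21 = 220.5.
With the ceiling, producers sell 6 units at 12, so PS = ½ · (12 - 6) · 6 = 18.
Change in producer surplus = 18 - 220.5 = -202.5.

-202.5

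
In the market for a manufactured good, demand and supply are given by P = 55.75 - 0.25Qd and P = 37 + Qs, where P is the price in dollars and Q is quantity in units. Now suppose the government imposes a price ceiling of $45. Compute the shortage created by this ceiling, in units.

35

Rearranging demand gives Qd = 223 - 4P; rearranging supply gives Qs = P - 37. Equilibrium: 223 - 4P = P - 37, so 260 = 5P and P* = 52, Q* = 15.
Because the ceiling (45) lies below the market-clearing price, it is binding.
At P = 45: Qd = 223 - 4·45 = 43 and Qs = 45 - 37 = 8.
Shortage = Qd - Qs = 43 - 8 = 35.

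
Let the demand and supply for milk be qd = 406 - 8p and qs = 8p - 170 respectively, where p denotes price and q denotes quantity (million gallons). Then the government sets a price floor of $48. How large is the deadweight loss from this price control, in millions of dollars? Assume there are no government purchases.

In a free market, 406 - 8p = 8p - 170 gives the equilibrium p* = 36, q* = 118.
The floor of 48 is above the equilibrium price 36, so it binds.
At p = 48: qd = 406 - 8·48 = 22 and qs = 8·48 - 170 = 214.
Quantity traded falls to 22. At q = 22 the demand price is (406 - 22)/8 = 48 and the supply price is (170 + 22)/8 = 24.
Deadweight loss = ½ · (48 - 24) · (118 - 22) = ½ · 24 · 96 = 1152.

1152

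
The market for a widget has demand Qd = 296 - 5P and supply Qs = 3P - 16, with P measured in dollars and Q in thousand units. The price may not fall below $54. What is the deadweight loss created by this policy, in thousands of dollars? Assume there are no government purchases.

1500

Setting quantity demanded equal to quantity supplied, 296 - 5P = 3P - 16, gives P* = 39 and Q* = 101.
Because the floor (54) lies above the market-clearing price, it is binding.
At P = 54: Qd = 296 - 5·54 = 26 and Qs = 3·54 - 16 = 146.
Quantity traded falls to 26. At Q = 26 the demand price is (296 - 26)/5 = 54 and the supply price is (16 + 26)/3 = 14.
Deadweight loss = ½ · (54 - 14) · (101 - 26) = ½ · 40 · 75 = 1500.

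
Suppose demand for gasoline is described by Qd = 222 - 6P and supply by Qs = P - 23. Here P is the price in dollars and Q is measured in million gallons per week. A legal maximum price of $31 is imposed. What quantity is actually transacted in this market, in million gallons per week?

8

Without the control the market clears where 222 - 6P = P - 23, i.e. P* = 35 and Q* = 12.
Because the ceiling (31) lies below the market-clearing price, it is binding.
At P = 31: Qd = 222 - 6·31 = 36 and Qs = 31 - 23 = 8.
The quantity actually transacted is the short side, supply: 8.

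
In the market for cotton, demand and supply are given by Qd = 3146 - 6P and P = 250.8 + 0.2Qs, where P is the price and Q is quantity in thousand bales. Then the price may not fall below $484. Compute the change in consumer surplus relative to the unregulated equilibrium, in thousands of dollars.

Rearranging supply gives Qs = 5P - 1254. Setting quantity demanded equal to quantity supplied, 3146 - 6P = 5P - 1254, gives P* = 400 and Q* = 746.
Since 484 > 400, the floor is binding.
At P = 484: Qd = 3146 - 6·484 = 242 and Qs = 5·484 - 1254 = 1166.
Consumer surplus without the control is ½ · (1573/3 - 400) · 746 = 139129/3.
With the floor, consumers buy 242 units at 484, so CS = ½ · (1573/3 - 484) · 242 = 14641/3.
Change in consumer surplus = 14641/3 - 139129/3 = -41496.

-41496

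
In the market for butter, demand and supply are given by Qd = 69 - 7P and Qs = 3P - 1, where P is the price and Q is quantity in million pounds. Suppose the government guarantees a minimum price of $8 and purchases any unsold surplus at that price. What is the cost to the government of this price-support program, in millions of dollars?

80

Equilibrium: 69 - 7P = 3P - 1, so 70 = 10P and P* = 7, Q* = 20.
Since 8 > 7, the floor is binding.
At P = 8: Qd = 69 - 7·8 = 13 and Qs = 3·8 - 1 = 23.
Surplus = Qs - Qd = 10.
Government expenditure = surplus × support price = 10 × 8 = 80.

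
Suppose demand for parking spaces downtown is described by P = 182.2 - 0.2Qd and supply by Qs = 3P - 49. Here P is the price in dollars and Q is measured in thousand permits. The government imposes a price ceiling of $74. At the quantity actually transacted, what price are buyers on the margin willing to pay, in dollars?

Rearranging demand gives Qd = 911 - 5P. Equilibrium: 911 - 5P = 3P - 49, so 960 = 8P and P* = 120, Q* = 311.
Since 74 < 120, the ceiling is binding.
At P = 74: Qd = 911 - 5·74 = 541 and Qs = 3·74 - 49 = 173.
Only 173 units reach the market. On the demand curve, the marginal buyer's willingness to pay at Q = 173 is (911 - 173)/5 = 147.6.

147.6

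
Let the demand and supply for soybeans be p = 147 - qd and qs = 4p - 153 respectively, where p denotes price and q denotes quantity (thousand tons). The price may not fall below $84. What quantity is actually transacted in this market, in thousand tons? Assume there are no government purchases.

63

Rearranging demand gives qd = 147 - p. Without the control the market clears where 147 - p = 4p - 153, i.e. p* = 60 and q* = 87.
Because the floor (84) lies above the market-clearing price, it is binding.
At p = 84: qd = 147 - 84 = 63 and qs = 4·84 - 153 = 183.
The quantity actually transacted is the short side, demand: 63.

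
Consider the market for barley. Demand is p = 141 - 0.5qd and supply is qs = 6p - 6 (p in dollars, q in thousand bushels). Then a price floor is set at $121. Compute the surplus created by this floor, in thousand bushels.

Rearranging demand gives qd = 282 - 2p. Equilibrium: 282 - 2p = 6p - 6, so 288 = 8p and p* = 36, q* = 210.
Since 121 > 36, the floor is binding.
At p = 121: qd = 282 - 2·121 = 40 and qs = 6·121 - 6 = 720.
Surplus = qs - qd = 720 - 40 = 680.

680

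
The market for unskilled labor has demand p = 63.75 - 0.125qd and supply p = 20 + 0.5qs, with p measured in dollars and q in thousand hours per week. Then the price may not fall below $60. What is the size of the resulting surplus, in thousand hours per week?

50

Rearranging demand gives qd = 510 - 8p; rearranging supply gives qs = 2p - 40. Setting quantity demanded equal to quantity supplied, 510 - 8p = 2p - 40, gives p* = 55 and q* = 70.
The floor of 60 is above the equilibrium price 55, so it binds.
At p = 60: qd = 510 - 8·60 = 30 and qs = 2·60 - 40 = 80.
Surplus = qs - qd = 80 - 30 = 50.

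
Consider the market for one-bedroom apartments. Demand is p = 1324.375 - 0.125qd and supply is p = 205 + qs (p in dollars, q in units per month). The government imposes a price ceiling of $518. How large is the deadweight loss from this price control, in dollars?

Rearranging demand gives qd = 10595 - 8p; rearranging supply gives qs = p - 205. Setting quantity demanded equal to quantity supplied, 10595 - 8p = p - 205, gives p* = 1200 and q* = 995.
Because the ceiling (518) lies below the market-clearing price, it is binding.
At p = 518: qd = 10595 - 8·518 = 6451 and qs = 518 - 205 = 313.
Quantity traded falls to 313. At q = 313 the demand price is (10595 - 313)/8 = 1285.25 and the supply price is 205 + 313 = 518.
Deadweight loss = ½ · (1285.25 - 518) · (995 - 313) = ½ · 767.25 · 682 = 261632.25.

261632.25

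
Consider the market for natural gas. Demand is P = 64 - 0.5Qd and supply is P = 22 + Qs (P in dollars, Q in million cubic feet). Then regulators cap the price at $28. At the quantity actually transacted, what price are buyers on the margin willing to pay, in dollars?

61

Rearranging demand gives Qd = 128 - 2P; rearranging supply gives Qs = P - 22. Equilibrium: 128 - 2P = P - 22, so 150 = 3P and P* = 50, Q* = 28.
Since 28 < 50, the ceiling is binding.
At P = 28: Qd = 128 - 2·28 = 72 and Qs = 28 - 22 = 6.
Only 6 units reach the market. On the demand curve, the marginal buyer's willingness to pay at Q = 6 is (128 - 6)/2 = 61.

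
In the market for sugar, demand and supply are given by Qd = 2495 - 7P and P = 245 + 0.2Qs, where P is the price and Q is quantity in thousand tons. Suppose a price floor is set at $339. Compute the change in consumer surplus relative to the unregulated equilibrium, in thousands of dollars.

-6481.5

Rearranging supply gives Qs = 5P - 1225. Without the control the market clears where 2495 - 7P = 5P - 1225, i.e. P* = 310 and Q* = 325.
Because the floor (339) lies above the market-clearing price, it is binding.
At P = 339: Qd = 2495 - 7·339 = 122 and Qs = 5·339 - 1225 = 470.
Consumer surplus without the control is ½ · (2495/7 - 310) · 325 = 105625/14.
With the floor, consumers buy 122 units at 339, so CS = ½ · (2495/7 - 339) · 122 = 7442/7.
Change in consumer surplus = 7442/7 - 105625/14 = -6481.5.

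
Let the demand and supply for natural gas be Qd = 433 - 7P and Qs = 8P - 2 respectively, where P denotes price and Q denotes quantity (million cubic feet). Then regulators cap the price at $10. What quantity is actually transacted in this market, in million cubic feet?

78

In a free market, 433 - 7P = 8P - 2 gives the equilibrium P* = 29, Q* = 230.
The ceiling of 10 is below the equilibrium price 29, so it binds.
At P = 10: Qd = 433 - 7·10 = 363 and Qs = 8·10 - 2 = 78.
The quantity actually transacted is the short side, supply: 78.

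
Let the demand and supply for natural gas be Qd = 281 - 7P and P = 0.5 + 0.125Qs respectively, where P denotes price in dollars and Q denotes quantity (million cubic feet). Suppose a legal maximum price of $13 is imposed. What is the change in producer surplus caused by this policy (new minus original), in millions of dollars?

Rearranging supply gives Qs = 8P - 4. Equilibrium: 281 - 7P = 8P - 4, so 285 = 15P and P* = 19, Q* = 148.
Because the ceiling (13) lies below the market-clearing price, it is binding.
At P = 13: Qd = 281 - 7·13 = 190 and Qs = 8·13 - 4 = 100.
Producer surplus without the control is ½ · (19 - 0.5) · 148 = 1369.
With the ceiling, producers sell 100 units at 13, so PS = ½ · (13 - 0.5) · 100 = 625.
Change in producer surplus = 625 - 1369 = -744.

-744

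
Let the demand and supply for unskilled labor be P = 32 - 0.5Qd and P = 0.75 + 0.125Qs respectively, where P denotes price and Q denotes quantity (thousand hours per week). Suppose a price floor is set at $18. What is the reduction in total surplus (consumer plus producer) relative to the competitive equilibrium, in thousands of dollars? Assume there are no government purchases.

Rearranging demand gives Qd = 64 - 2P; rearranging supply gives Qs = 8P - 6. Setting quantity demanded equal to quantity supplied, 64 - 2P = 8P - 6, gives P* = 7 and Q* = 50.
The floor of 18 is above the equilibrium price 7, so it binds.
At P = 18: Qd = 64 - 2·18 = 28 and Qs = 8·18 - 6 = 138.
Quantity traded falls to 28. At Q = 28 the demand price is (64 - 28)/2 = 18 and the supply price is (6 + 28)/8 = 4.25.
Deadweight loss = ½ · (18 - 4.25) · (50 - 28) = ½ · 13.75 · 22 = 151.25.

151.25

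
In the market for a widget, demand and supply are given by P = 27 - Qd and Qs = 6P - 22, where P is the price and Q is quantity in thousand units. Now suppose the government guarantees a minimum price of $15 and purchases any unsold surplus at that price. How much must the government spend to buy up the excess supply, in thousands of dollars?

Rearranging demand gives Qd = 27 - P. In a free market, 27 - P = 6P - 22 gives the equilibrium P* = 7, Q* = 20.
Since 15 > 7, the floor is binding.
At P = 15: Qd = 27 - 15 = 12 and Qs = 6·15 - 22 = 68.
Surplus = Qs - Qd = 56.
Government expenditure = surplus × support price = 56 × 15 = 840.

840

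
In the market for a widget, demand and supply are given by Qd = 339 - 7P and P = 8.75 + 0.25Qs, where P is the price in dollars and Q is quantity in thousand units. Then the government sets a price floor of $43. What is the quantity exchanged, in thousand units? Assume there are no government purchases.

Rearranging supply gives Qs = 4P - 35. Equilibrium: 339 - 7P = 4P - 35, so 374 = 11P and P* = 34, Q* = 101.
Because the floor (43) lies above the market-clearing price, it is binding.
At P = 43: Qd = 339 - 7·43 = 38 and Qs = 4·43 - 35 = 137.
The quantity actually transacted is the short side, demand: 38.

38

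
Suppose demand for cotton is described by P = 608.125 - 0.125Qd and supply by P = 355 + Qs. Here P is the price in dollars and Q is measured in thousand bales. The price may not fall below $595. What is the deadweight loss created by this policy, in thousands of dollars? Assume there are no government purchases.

8100

Rearranging demand gives Qd = 4865 - 8P; rearranging supply gives Qs = P - 355. Setting quantity demanded equal to quantity supplied, 4865 - 8P = P - 355, gives P* = 580 and Q* = 225.
Since 595 > 580, the floor is binding.
At P = 595: Qd = 4865 - 8·595 = 105 and Qs = 595 - 355 = 240.
Quantity traded falls to 105. At Q = 105 the demand price is (4865 - 105)/8 = 595 and the supply price is 355 + 105 = 460.
Deadweight loss = ½ · (595 - 460) · (225 - 105) = ½ · 135 · 120 = 8100.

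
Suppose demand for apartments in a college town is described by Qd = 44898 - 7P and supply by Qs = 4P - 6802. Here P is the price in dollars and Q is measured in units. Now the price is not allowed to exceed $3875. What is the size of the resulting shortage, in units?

Without the control the market clears where 44898 - 7P = 4P - 6802, i.e. P* = 4700 and Q* = 11998.
Because the ceiling (3875) lies below the market-clearing price, it is binding.
At P = 3875: Qd = 44898 - 7·3875 = 17773 and Qs = 4·3875 - 6802 = 8698.
Shortage = Qd - Qs = 17773 - 8698 = 9075.

9075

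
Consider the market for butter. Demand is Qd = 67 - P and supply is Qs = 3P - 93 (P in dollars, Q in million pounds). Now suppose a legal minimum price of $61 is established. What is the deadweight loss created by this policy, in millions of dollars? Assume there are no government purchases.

294

In a free market, 67 - P = 3P - 93 gives the equilibrium P* = 40, Q* = 27.
The floor of 61 is above the equilibrium price 40, so it binds.
At P = 61: Qd = 67 - 61 = 6 and Qs = 3·61 - 93 = 90.
Quantity traded falls to 6. At Q = 6 the demand price is 67 - 6 = 61 and the supply price is (93 + 6)/3 = 33.
Deadweight loss = ½ · (61 - 33) · (27 - 6) = ½ · 28 · 21 = 294.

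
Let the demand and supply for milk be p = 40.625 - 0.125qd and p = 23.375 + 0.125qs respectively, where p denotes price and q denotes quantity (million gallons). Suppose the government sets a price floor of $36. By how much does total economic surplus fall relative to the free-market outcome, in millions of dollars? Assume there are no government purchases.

128

Rearranging demand gives qd = 325 - 8p; rearranging supply gives qs = 8p - 187. Equilibrium: 325 - 8p = 8p - 187, so 512 = 16p and p* = 32, q* = 69.
The floor of 36 is above the equilibrium price 32, so it binds.
At p = 36: qd = 325 - 8·36 = 37 and qs = 8·36 - 187 = 101.
Quantity traded falls to 37. At q = 37 the demand price is (325 - 37)/8 = 36 and the supply price is (187 + 37)/8 = 28.
Deadweight loss = ½ · (36 - 28) · (69 - 37) = ½ · 8 · 32 = 128.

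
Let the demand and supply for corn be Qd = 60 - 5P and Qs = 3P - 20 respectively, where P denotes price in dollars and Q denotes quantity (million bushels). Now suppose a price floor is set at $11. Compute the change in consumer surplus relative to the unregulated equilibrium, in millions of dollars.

Equilibrium: 60 - 5P = 3P - 20, so 80 = 8P and P* = 10, Q* = 10.
Because the floor (11) lies above the market-clearing price, it is binding.
At P = 11: Qd = 60 - 5·11 = 5 and Qs = 3·11 - 20 = 13.
Consumer surplus without the control is ½ · (12 - 10) · 10 = 10.
With the floor, consumers buy 5 units at 11, so CS = ½ · (12 - 11) · 5 = 2.5.
Change in consumer surplus = 2.5 - 10 = -7.5.

-7.5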